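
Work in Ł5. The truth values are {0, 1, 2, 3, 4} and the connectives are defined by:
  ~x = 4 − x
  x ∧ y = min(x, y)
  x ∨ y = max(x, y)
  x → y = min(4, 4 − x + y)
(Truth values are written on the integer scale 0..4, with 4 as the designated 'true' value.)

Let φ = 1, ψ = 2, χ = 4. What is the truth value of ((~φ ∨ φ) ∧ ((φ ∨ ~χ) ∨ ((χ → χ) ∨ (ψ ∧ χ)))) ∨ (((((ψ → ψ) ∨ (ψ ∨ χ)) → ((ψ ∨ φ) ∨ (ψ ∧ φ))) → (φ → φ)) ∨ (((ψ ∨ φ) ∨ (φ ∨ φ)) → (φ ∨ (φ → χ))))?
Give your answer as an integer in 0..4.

4

~φ = ~1 = 3
~φ ∨ φ = 3 ∨ 1 = 3
~χ = ~4 = 0
φ ∨ ~χ = 1 ∨ 0 = 1
χ → χ = 4 → 4 = 4
ψ ∧ χ = 2 ∧ 4 = 2
(χ → χ) ∨ (ψ ∧ χ) = 4 ∨ 2 = 4
(φ ∨ ~χ) ∨ ((χ → χ) ∨ (ψ ∧ χ)) = 1 ∨ 4 = 4
(~φ ∨ φ) ∧ ((φ ∨ ~χ) ∨ ((χ → χ) ∨ (ψ ∧ χ))) = 3 ∧ 4 = 3
ψ → ψ = 2 → 2 = 4
ψ ∨ χ = 2 ∨ 4 = 4
(ψ → ψ) ∨ (ψ ∨ χ) = 4 ∨ 4 = 4
ψ ∨ φ = 2 ∨ 1 = 2
ψ ∧ φ = 2 ∧ 1 = 1
(ψ ∨ φ) ∨ (ψ ∧ φ) = 2 ∨ 1 = 2
((ψ → ψ) ∨ (ψ ∨ χ)) → ((ψ ∨ φ) ∨ (ψ ∧ φ)) = 4 → 2 = 2
φ → φ = 1 → 1 = 4
(((ψ → ψ) ∨ (ψ ∨ χ)) → ((ψ ∨ φ) ∨ (ψ ∧ φ))) → (φ → φ) = 2 → 4 = 4
ψ ∨ φ = 2 ∨ 1 = 2
φ ∨ φ = 1 ∨ 1 = 1
(ψ ∨ φ) ∨ (φ ∨ φ) = 2 ∨ 1 = 2
φ → χ = 1 → 4 = 4
φ ∨ (φ → χ) = 1 ∨ 4 = 4
((ψ ∨ φ) ∨ (φ ∨ φ)) → (φ ∨ (φ → χ)) = 2 → 4 = 4
((((ψ → ψ) ∨ (ψ ∨ χ)) → ((ψ ∨ φ) ∨ (ψ ∧ φ))) → (φ → φ)) ∨ (((ψ ∨ φ) ∨ (φ ∨ φ)) → (φ ∨ (φ → χ))) = 4 ∨ 4 = 4
((~φ ∨ φ) ∧ ((φ ∨ ~χ) ∨ ((χ → χ) ∨ (ψ ∧ χ)))) ∨ (((((ψ → ψ) ∨ (ψ ∨ χ)) → ((ψ ∨ φ) ∨ (ψ ∧ φ))) → (φ → φ)) ∨ (((ψ ∨ φ) ∨ (φ ∨ φ)) → (φ ∨ (φ → χ)))) = 3 ∨ 4 = 4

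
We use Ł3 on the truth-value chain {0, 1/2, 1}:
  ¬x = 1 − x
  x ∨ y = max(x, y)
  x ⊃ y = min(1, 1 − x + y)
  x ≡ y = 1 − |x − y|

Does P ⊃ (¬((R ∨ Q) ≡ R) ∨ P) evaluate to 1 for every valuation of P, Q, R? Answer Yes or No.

At P = 1/2, Q = 1/2, R = 1/2, for instance:
R ∨ Q = 1/2 ∨ 1/2 = 1/2
(R ∨ Q) ≡ R = 1/2 ≡ 1/2 = 1
¬((R ∨ Q) ≡ R) = ¬1 = 0
¬((R ∨ Q) ≡ R) ∨ P = 0 ∨ 1/2 = 1/2
P ⊃ (¬((R ∨ Q) ≡ R) ∨ P) = 1/2 ⊃ 1/2 = 1
and checking the remaining 26 assignments likewise gives ≥ 1 in every case.

Yes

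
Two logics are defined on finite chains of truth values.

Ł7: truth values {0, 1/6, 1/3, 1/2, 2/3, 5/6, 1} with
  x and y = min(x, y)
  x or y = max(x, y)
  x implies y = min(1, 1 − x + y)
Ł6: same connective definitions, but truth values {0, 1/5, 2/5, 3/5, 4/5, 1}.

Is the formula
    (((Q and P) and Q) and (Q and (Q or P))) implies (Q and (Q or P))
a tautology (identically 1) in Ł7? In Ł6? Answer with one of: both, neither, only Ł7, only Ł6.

In Ł7: every assignment gives 1 — tautology.
In Ł6: every assignment gives 1 — tautology.

both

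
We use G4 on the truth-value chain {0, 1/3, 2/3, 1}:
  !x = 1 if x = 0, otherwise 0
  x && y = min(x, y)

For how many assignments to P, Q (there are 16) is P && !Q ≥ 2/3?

2

P = 0, Q = 0 ↦ 0  <
P = 0, Q = 1/3 ↦ 0  <
P = 0, Q = 2/3 ↦ 0  <
P = 0, Q = 1 ↦ 0  <
P = 1/3, Q = 0 ↦ 1/3  <
P = 1/3, Q = 1/3 ↦ 0  <
P = 1/3, Q = 2/3 ↦ 0  <
P = 1/3, Q = 1 ↦ 0  <
P = 2/3, Q = 0 ↦ 2/3  ≥
P = 2/3, Q = 1/3 ↦ 0  <
P = 2/3, Q = 2/3 ↦ 0  <
P = 2/3, Q = 1 ↦ 0  <
P = 1, Q = 0 ↦ 1  ≥
P = 1, Q = 1/3 ↦ 0  <
P = 1, Q = 2/3 ↦ 0  <
P = 1, Q = 1 ↦ 0  <
So 2 of the 16 assignments meet the threshold.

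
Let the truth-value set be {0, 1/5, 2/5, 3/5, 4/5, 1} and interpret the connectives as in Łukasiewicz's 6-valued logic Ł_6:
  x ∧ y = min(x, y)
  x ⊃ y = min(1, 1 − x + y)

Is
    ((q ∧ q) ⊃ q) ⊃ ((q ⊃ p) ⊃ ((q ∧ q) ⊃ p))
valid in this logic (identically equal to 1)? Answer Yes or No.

At p = 2/5, q = 3/5, for instance:
q ∧ q = 3/5 ∧ 3/5 = 3/5
(q ∧ q) ⊃ q = 3/5 ⊃ 3/5 = 1
q ⊃ p = 3/5 ⊃ 2/5 = 4/5
(q ∧ q) ⊃ p = 3/5 ⊃ 2/5 = 4/5
(q ⊃ p) ⊃ ((q ∧ q) ⊃ p) = 4/5 ⊃ 4/5 = 1
((q ∧ q) ⊃ q) ⊃ ((q ⊃ p) ⊃ ((q ∧ q) ⊃ p)) = 1 ⊃ 1 = 1
and checking the remaining 35 assignments likewise gives ≥ 1 in every case.

Yes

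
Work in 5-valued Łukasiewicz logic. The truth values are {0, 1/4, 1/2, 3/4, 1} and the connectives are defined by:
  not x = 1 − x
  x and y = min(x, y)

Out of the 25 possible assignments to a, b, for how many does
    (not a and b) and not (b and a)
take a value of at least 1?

value 1: 1 assignment (counts)
value 3/4: 3 assignments
value 1/2: 5 assignments
value 1/4: 7 assignments
value 0: 9 assignments
So 1 of the 25 assignments meets the threshold.

1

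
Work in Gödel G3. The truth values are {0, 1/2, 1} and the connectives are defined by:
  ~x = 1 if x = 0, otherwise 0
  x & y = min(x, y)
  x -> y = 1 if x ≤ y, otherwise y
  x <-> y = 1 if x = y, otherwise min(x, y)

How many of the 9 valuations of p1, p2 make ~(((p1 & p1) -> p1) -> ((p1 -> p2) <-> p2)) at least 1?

1

p1 = 0, p2 = 0 ↦ 1  ≥
p1 = 0, p2 = 1/2 ↦ 0  <
p1 = 0, p2 = 1 ↦ 0  <
p1 = 1/2, p2 = 0 ↦ 0  <
p1 = 1/2, p2 = 1/2 ↦ 0  <
p1 = 1/2, p2 = 1 ↦ 0  <
p1 = 1, p2 = 0 ↦ 0  <
p1 = 1, p2 = 1/2 ↦ 0  <
p1 = 1, p2 = 1 ↦ 0  <
So 1 of the 9 assignments meets the threshold.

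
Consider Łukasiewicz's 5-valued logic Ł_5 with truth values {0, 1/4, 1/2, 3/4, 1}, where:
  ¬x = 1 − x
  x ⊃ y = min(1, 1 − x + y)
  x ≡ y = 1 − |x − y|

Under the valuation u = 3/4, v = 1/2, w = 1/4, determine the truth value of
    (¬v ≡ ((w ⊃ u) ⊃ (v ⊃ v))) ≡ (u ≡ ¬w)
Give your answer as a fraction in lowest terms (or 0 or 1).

¬v = ¬1/2 = 1/2
w ⊃ u = 1/4 ⊃ 3/4 = 1
v ⊃ v = 1/2 ⊃ 1/2 = 1
(w ⊃ u) ⊃ (v ⊃ v) = 1 ⊃ 1 = 1
¬v ≡ ((w ⊃ u) ⊃ (v ⊃ v)) = 1/2 ≡ 1 = 1/2
¬w = ¬1/4 = 3/4
u ≡ ¬w = 3/4 ≡ 3/4 = 1
(¬v ≡ ((w ⊃ u) ⊃ (v ⊃ v))) ≡ (u ≡ ¬w) = 1/2 ≡ 1 = 1/2

1/2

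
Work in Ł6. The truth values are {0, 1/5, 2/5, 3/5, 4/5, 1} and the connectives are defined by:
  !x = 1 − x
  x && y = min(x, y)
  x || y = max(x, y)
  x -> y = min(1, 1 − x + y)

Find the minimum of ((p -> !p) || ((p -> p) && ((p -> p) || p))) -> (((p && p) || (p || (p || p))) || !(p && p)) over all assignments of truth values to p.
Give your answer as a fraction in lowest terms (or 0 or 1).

Take p = 2/5:
!p = !2/5 = 3/5
p -> !p = 2/5 -> 3/5 = 1
p -> p = 2/5 -> 2/5 = 1
p -> p = 2/5 -> 2/5 = 1
(p -> p) || p = 1 || 2/5 = 1
(p -> p) && ((p -> p) || p) = 1 && 1 = 1
(p -> !p) || ((p -> p) && ((p -> p) || p)) = 1 || 1 = 1
p && p = 2/5 && 2/5 = 2/5
p || p = 2/5 || 2/5 = 2/5
p || (p || p) = 2/5 || 2/5 = 2/5
(p && p) || (p || (p || p)) = 2/5 || 2/5 = 2/5
p && p = 2/5 && 2/5 = 2/5
!(p && p) = !2/5 = 3/5
((p && p) || (p || (p || p))) || !(p && p) = 2/5 || 3/5 = 3/5
((p -> !p) || ((p -> p) && ((p -> p) || p))) -> (((p && p) || (p || (p || p))) || !(p && p)) = 1 -> 3/5 = 3/5
No assignment yields a value below 3/5, so this is the minimum.

3/5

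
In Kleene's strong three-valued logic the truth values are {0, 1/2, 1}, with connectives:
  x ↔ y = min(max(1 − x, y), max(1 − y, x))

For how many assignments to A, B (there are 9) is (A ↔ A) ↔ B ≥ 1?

2

A = 0, B = 0 ↦ 0  <
A = 0, B = 1/2 ↦ 1/2  <
A = 0, B = 1 ↦ 1  ≥
A = 1/2, B = 0 ↦ 1/2  <
A = 1/2, B = 1/2 ↦ 1/2  <
A = 1/2, B = 1 ↦ 1/2  <
A = 1, B = 0 ↦ 0  <
A = 1, B = 1/2 ↦ 1/2  <
A = 1, B = 1 ↦ 1  ≥
So 2 of the 9 assignments meet the threshold.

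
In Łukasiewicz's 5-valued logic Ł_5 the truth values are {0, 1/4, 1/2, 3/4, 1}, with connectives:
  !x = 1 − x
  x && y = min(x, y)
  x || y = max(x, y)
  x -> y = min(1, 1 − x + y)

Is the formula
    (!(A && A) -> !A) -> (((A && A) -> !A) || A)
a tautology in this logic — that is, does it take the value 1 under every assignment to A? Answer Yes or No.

No

Counterexample: take A = 3/4.
A && A = 3/4 && 3/4 = 3/4
!(A && A) = !3/4 = 1/4
!A = !3/4 = 1/4
!(A && A) -> !A = 1/4 -> 1/4 = 1
A && A = 3/4 && 3/4 = 3/4
!A = !3/4 = 1/4
(A && A) -> !A = 3/4 -> 1/4 = 1/2
((A && A) -> !A) || A = 1/2 || 3/4 = 3/4
(!(A && A) -> !A) -> (((A && A) -> !A) || A) = 1 -> 3/4 = 3/4
This gives 3/4 ≠ 1.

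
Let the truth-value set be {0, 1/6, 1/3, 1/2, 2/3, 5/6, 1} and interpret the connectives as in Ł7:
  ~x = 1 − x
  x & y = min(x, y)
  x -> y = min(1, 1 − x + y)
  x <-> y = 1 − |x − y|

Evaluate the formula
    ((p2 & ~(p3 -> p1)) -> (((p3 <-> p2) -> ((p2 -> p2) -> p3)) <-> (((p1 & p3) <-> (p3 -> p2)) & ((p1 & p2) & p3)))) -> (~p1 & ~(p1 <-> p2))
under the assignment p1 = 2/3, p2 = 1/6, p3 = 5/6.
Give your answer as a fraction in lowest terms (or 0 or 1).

p3 -> p1 = 5/6 -> 2/3 = 5/6
~(p3 -> p1) = ~5/6 = 1/6
p2 & ~(p3 -> p1) = 1/6 & 1/6 = 1/6
p3 <-> p2 = 5/6 <-> 1/6 = 1/3
p2 -> p2 = 1/6 -> 1/6 = 1
(p2 -> p2) -> p3 = 1 -> 5/6 = 5/6
(p3 <-> p2) -> ((p2 -> p2) -> p3) = 1/3 -> 5/6 = 1
p1 & p3 = 2/3 & 5/6 = 2/3
p3 -> p2 = 5/6 -> 1/6 = 1/3
(p1 & p3) <-> (p3 -> p2) = 2/3 <-> 1/3 = 2/3
p1 & p2 = 2/3 & 1/6 = 1/6
(p1 & p2) & p3 = 1/6 & 5/6 = 1/6
((p1 & p3) <-> (p3 -> p2)) & ((p1 & p2) & p3) = 2/3 & 1/6 = 1/6
((p3 <-> p2) -> ((p2 -> p2) -> p3)) <-> (((p1 & p3) <-> (p3 -> p2)) & ((p1 & p2) & p3)) = 1 <-> 1/6 = 1/6
(p2 & ~(p3 -> p1)) -> (((p3 <-> p2) -> ((p2 -> p2) -> p3)) <-> (((p1 & p3) <-> (p3 -> p2)) & ((p1 & p2) & p3))) = 1/6 -> 1/6 = 1
~p1 = ~2/3 = 1/3
p1 <-> p2 = 2/3 <-> 1/6 = 1/2
~(p1 <-> p2) = ~1/2 = 1/2
~p1 & ~(p1 <-> p2) = 1/3 & 1/2 = 1/3
((p2 & ~(p3 -> p1)) -> (((p3 <-> p2) -> ((p2 -> p2) -> p3)) <-> (((p1 & p3) <-> (p3 -> p2)) & ((p1 & p2) & p3)))) -> (~p1 & ~(p1 <-> p2)) = 1 -> 1/3 = 1/3

1/3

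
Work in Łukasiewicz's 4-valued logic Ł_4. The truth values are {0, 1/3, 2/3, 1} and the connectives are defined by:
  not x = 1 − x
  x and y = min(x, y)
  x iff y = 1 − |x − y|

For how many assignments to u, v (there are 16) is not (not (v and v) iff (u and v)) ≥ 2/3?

7

u = 0, v = 0 ↦ 1  ≥
u = 0, v = 1/3 ↦ 2/3  ≥
u = 0, v = 2/3 ↦ 1/3  <
u = 0, v = 1 ↦ 0  <
u = 1/3, v = 0 ↦ 1  ≥
u = 1/3, v = 1/3 ↦ 1/3  <
u = 1/3, v = 2/3 ↦ 0  <
u = 1/3, v = 1 ↦ 1/3  <
u = 2/3, v = 0 ↦ 1  ≥
u = 2/3, v = 1/3 ↦ 1/3  <
u = 2/3, v = 2/3 ↦ 1/3  <
u = 2/3, v = 1 ↦ 2/3  ≥
u = 1, v = 0 ↦ 1  ≥
u = 1, v = 1/3 ↦ 1/3  <
u = 1, v = 2/3 ↦ 1/3  <
u = 1, v = 1 ↦ 1  ≥
So 7 of the 16 assignments meet the threshold.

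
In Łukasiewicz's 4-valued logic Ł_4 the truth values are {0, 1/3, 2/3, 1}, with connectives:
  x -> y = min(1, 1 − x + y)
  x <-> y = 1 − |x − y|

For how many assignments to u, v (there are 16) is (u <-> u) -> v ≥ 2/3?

u = 0, v = 0 ↦ 0  <
u = 0, v = 1/3 ↦ 1/3  <
u = 0, v = 2/3 ↦ 2/3  ≥
u = 0, v = 1 ↦ 1  ≥
u = 1/3, v = 0 ↦ 0  <
u = 1/3, v = 1/3 ↦ 1/3  <
u = 1/3, v = 2/3 ↦ 2/3  ≥
u = 1/3, v = 1 ↦ 1  ≥
u = 2/3, v = 0 ↦ 0  <
u = 2/3, v = 1/3 ↦ 1/3  <
u = 2/3, v = 2/3 ↦ 2/3  ≥
u = 2/3, v = 1 ↦ 1  ≥
u = 1, v = 0 ↦ 0  <
u = 1, v = 1/3 ↦ 1/3  <
u = 1, v = 2/3 ↦ 2/3  ≥
u = 1, v = 1 ↦ 1  ≥
So 8 of the 16 assignments meet the threshold.

8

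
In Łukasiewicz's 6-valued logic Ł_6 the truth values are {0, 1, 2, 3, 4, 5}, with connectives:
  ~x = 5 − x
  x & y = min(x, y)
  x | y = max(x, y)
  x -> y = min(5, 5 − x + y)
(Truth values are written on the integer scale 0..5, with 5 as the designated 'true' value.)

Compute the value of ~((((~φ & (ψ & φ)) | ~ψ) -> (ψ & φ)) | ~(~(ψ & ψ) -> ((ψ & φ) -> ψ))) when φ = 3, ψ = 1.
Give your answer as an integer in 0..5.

~φ = ~3 = 2
ψ & φ = 1 & 3 = 1
~φ & (ψ & φ) = 2 & 1 = 1
~ψ = ~1 = 4
(~φ & (ψ & φ)) | ~ψ = 1 | 4 = 4
ψ & φ = 1 & 3 = 1
((~φ & (ψ & φ)) | ~ψ) -> (ψ & φ) = 4 -> 1 = 2
ψ & ψ = 1 & 1 = 1
~(ψ & ψ) = ~1 = 4
ψ & φ = 1 & 3 = 1
(ψ & φ) -> ψ = 1 -> 1 = 5
~(ψ & ψ) -> ((ψ & φ) -> ψ) = 4 -> 5 = 5
~(~(ψ & ψ) -> ((ψ & φ) -> ψ)) = ~5 = 0
(((~φ & (ψ & φ)) | ~ψ) -> (ψ & φ)) | ~(~(ψ & ψ) -> ((ψ & φ) -> ψ)) = 2 | 0 = 2
~((((~φ & (ψ & φ)) | ~ψ) -> (ψ & φ)) | ~(~(ψ & ψ) -> ((ψ & φ) -> ψ))) = ~2 = 3

3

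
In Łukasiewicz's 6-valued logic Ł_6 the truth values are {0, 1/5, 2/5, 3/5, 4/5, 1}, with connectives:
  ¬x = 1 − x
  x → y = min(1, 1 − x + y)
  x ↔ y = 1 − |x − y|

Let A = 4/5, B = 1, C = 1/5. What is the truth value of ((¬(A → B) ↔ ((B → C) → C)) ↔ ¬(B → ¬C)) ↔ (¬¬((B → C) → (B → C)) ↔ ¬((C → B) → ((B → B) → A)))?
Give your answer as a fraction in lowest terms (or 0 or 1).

A → B = 4/5 → 1 = 1
¬(A → B) = ¬1 = 0
B → C = 1 → 1/5 = 1/5
(B → C) → C = 1/5 → 1/5 = 1
¬(A → B) ↔ ((B → C) → C) = 0 ↔ 1 = 0
¬C = ¬1/5 = 4/5
B → ¬C = 1 → 4/5 = 4/5
¬(B → ¬C) = ¬4/5 = 1/5
(¬(A → B) ↔ ((B → C) → C)) ↔ ¬(B → ¬C) = 0 ↔ 1/5 = 4/5
B → C = 1 → 1/5 = 1/5
B → C = 1 → 1/5 = 1/5
(B → C) → (B → C) = 1/5 → 1/5 = 1
¬((B → C) → (B → C)) = ¬1 = 0
¬¬((B → C) → (B → C)) = ¬0 = 1
C → B = 1/5 → 1 = 1
B → B = 1 → 1 = 1
(B → B) → A = 1 → 4/5 = 4/5
(C → B) → ((B → B) → A) = 1 → 4/5 = 4/5
¬((C → B) → ((B → B) → A)) = ¬4/5 = 1/5
¬¬((B → C) → (B → C)) ↔ ¬((C → B) → ((B → B) → A)) = 1 ↔ 1/5 = 1/5
((¬(A → B) ↔ ((B → C) → C)) ↔ ¬(B → ¬C)) ↔ (¬¬((B → C) → (B → C)) ↔ ¬((C → B) → ((B → B) → A))) = 4/5 ↔ 1/5 = 2/5

2/5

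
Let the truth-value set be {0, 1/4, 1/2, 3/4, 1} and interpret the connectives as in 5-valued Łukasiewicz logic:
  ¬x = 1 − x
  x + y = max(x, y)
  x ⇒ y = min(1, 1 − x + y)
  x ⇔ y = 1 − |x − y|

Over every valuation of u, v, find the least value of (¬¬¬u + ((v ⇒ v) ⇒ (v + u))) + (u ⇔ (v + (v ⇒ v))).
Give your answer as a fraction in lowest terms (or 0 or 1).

Take u = 1/2, v = 0:
¬u = ¬1/2 = 1/2
¬¬u = ¬1/2 = 1/2
¬¬¬u = ¬1/2 = 1/2
v ⇒ v = 0 ⇒ 0 = 1
v + u = 0 + 1/2 = 1/2
(v ⇒ v) ⇒ (v + u) = 1 ⇒ 1/2 = 1/2
¬¬¬u + ((v ⇒ v) ⇒ (v + u)) = 1/2 + 1/2 = 1/2
v ⇒ v = 0 ⇒ 0 = 1
v + (v ⇒ v) = 0 + 1 = 1
u ⇔ (v + (v ⇒ v)) = 1/2 ⇔ 1 = 1/2
(¬¬¬u + ((v ⇒ v) ⇒ (v + u))) + (u ⇔ (v + (v ⇒ v))) = 1/2 + 1/2 = 1/2
No assignment yields a value below 1/2, so this is the minimum.

1/2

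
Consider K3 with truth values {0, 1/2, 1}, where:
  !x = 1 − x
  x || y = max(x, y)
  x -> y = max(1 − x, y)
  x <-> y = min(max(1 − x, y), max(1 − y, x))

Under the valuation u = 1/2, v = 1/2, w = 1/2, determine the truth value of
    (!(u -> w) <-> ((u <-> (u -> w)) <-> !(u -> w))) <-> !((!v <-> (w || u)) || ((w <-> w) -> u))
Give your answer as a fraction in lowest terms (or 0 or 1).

u -> w = 1/2 -> 1/2 = 1/2
!(u -> w) = !1/2 = 1/2
u -> w = 1/2 -> 1/2 = 1/2
u <-> (u -> w) = 1/2 <-> 1/2 = 1/2
u -> w = 1/2 -> 1/2 = 1/2
!(u -> w) = !1/2 = 1/2
(u <-> (u -> w)) <-> !(u -> w) = 1/2 <-> 1/2 = 1/2
!(u -> w) <-> ((u <-> (u -> w)) <-> !(u -> w)) = 1/2 <-> 1/2 = 1/2
!v = !1/2 = 1/2
w || u = 1/2 || 1/2 = 1/2
!v <-> (w || u) = 1/2 <-> 1/2 = 1/2
w <-> w = 1/2 <-> 1/2 = 1/2
(w <-> w) -> u = 1/2 -> 1/2 = 1/2
(!v <-> (w || u)) || ((w <-> w) -> u) = 1/2 || 1/2 = 1/2
!((!v <-> (w || u)) || ((w <-> w) -> u)) = !1/2 = 1/2
(!(u -> w) <-> ((u <-> (u -> w)) <-> !(u -> w))) <-> !((!v <-> (w || u)) || ((w <-> w) -> u)) = 1/2 <-> 1/2 = 1/2

1/2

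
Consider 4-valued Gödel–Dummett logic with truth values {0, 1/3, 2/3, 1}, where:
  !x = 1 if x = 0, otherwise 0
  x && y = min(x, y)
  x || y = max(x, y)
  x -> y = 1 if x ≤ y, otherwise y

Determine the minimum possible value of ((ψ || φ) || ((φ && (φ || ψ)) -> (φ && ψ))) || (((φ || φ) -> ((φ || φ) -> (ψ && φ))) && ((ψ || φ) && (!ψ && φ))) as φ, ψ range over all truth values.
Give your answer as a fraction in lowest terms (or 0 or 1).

Take φ = 1/3, ψ = 0:
ψ || φ = 0 || 1/3 = 1/3
φ || ψ = 1/3 || 0 = 1/3
φ && (φ || ψ) = 1/3 && 1/3 = 1/3
φ && ψ = 1/3 && 0 = 0
(φ && (φ || ψ)) -> (φ && ψ) = 1/3 -> 0 = 0
(ψ || φ) || ((φ && (φ || ψ)) -> (φ && ψ)) = 1/3 || 0 = 1/3
φ || φ = 1/3 || 1/3 = 1/3
φ || φ = 1/3 || 1/3 = 1/3
ψ && φ = 0 && 1/3 = 0
(φ || φ) -> (ψ && φ) = 1/3 -> 0 = 0
(φ || φ) -> ((φ || φ) -> (ψ && φ)) = 1/3 -> 0 = 0
ψ || φ = 0 || 1/3 = 1/3
!ψ = !0 = 1
!ψ && φ = 1 && 1/3 = 1/3
(ψ || φ) && (!ψ && φ) = 1/3 && 1/3 = 1/3
((φ || φ) -> ((φ || φ) -> (ψ && φ))) && ((ψ || φ) && (!ψ && φ)) = 0 && 1/3 = 0
((ψ || φ) || ((φ && (φ || ψ)) -> (φ && ψ))) || (((φ || φ) -> ((φ || φ) -> (ψ && φ))) && ((ψ || φ) && (!ψ && φ))) = 1/3 || 0 = 1/3
No assignment yields a value below 1/3, so this is the minimum.

1/3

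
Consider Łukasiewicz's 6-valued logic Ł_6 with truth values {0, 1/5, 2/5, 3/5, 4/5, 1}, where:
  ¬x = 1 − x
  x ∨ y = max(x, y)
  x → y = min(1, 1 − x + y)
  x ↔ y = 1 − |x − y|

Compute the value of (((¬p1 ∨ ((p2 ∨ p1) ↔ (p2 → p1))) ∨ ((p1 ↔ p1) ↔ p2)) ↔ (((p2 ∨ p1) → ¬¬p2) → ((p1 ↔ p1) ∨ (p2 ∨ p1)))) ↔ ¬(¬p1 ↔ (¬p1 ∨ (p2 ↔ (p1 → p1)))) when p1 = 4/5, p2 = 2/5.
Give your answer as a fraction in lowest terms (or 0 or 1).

¬p1 = ¬4/5 = 1/5
p2 ∨ p1 = 2/5 ∨ 4/5 = 4/5
p2 → p1 = 2/5 → 4/5 = 1
(p2 ∨ p1) ↔ (p2 → p1) = 4/5 ↔ 1 = 4/5
¬p1 ∨ ((p2 ∨ p1) ↔ (p2 → p1)) = 1/5 ∨ 4/5 = 4/5
p1 ↔ p1 = 4/5 ↔ 4/5 = 1
(p1 ↔ p1) ↔ p2 = 1 ↔ 2/5 = 2/5
(¬p1 ∨ ((p2 ∨ p1) ↔ (p2 → p1))) ∨ ((p1 ↔ p1) ↔ p2) = 4/5 ∨ 2/5 = 4/5
p2 ∨ p1 = 2/5 ∨ 4/5 = 4/5
¬p2 = ¬2/5 = 3/5
¬¬p2 = ¬3/5 = 2/5
(p2 ∨ p1) → ¬¬p2 = 4/5 → 2/5 = 3/5
p1 ↔ p1 = 4/5 ↔ 4/5 = 1
p2 ∨ p1 = 2/5 ∨ 4/5 = 4/5
(p1 ↔ p1) ∨ (p2 ∨ p1) = 1 ∨ 4/5 = 1
((p2 ∨ p1) → ¬¬p2) → ((p1 ↔ p1) ∨ (p2 ∨ p1)) = 3/5 → 1 = 1
((¬p1 ∨ ((p2 ∨ p1) ↔ (p2 → p1))) ∨ ((p1 ↔ p1) ↔ p2)) ↔ (((p2 ∨ p1) → ¬¬p2) → ((p1 ↔ p1) ∨ (p2 ∨ p1))) = 4/5 ↔ 1 = 4/5
¬p1 = ¬4/5 = 1/5
¬p1 = ¬4/5 = 1/5
p1 → p1 = 4/5 → 4/5 = 1
p2 ↔ (p1 → p1) = 2/5 ↔ 1 = 2/5
¬p1 ∨ (p2 ↔ (p1 → p1)) = 1/5 ∨ 2/5 = 2/5
¬p1 ↔ (¬p1 ∨ (p2 ↔ (p1 → p1))) = 1/5 ↔ 2/5 = 4/5
¬(¬p1 ↔ (¬p1 ∨ (p2 ↔ (p1 → p1)))) = ¬4/5 = 1/5
(((¬p1 ∨ ((p2 ∨ p1) ↔ (p2 → p1))) ∨ ((p1 ↔ p1) ↔ p2)) ↔ (((p2 ∨ p1) → ¬¬p2) → ((p1 ↔ p1) ∨ (p2 ∨ p1)))) ↔ ¬(¬p1 ↔ (¬p1 ∨ (p2 ↔ (p1 → p1)))) = 4/5 ↔ 1/5 = 2/5

2/5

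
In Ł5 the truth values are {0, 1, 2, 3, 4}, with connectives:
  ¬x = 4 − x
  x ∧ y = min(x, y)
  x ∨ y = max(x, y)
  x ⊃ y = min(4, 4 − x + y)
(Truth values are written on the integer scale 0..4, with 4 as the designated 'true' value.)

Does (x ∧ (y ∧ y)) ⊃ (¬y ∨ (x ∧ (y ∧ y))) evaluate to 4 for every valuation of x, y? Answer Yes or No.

Yes

At x = 1, y = 1, for instance:
y ∧ y = 1 ∧ 1 = 1
x ∧ (y ∧ y) = 1 ∧ 1 = 1
¬y = ¬1 = 3
¬y ∨ (x ∧ (y ∧ y)) = 3 ∨ 1 = 3
(x ∧ (y ∧ y)) ⊃ (¬y ∨ (x ∧ (y ∧ y))) = 1 ⊃ 3 = 4
and checking the remaining 24 assignments likewise gives ≥ 4 in every case.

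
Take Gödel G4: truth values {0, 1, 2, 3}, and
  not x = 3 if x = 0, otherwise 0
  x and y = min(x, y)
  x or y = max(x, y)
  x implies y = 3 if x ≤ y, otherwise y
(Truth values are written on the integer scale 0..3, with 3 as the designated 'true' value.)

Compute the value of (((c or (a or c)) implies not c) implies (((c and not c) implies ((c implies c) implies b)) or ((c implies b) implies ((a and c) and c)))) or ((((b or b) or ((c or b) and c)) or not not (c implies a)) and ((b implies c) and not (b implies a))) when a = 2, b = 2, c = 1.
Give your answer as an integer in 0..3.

a or c = 2 or 1 = 2
c or (a or c) = 1 or 2 = 2
not c = not 1 = 0
(c or (a or c)) implies not c = 2 implies 0 = 0
not c = not 1 = 0
c and not c = 1 and 0 = 0
c implies c = 1 implies 1 = 3
(c implies c) implies b = 3 implies 2 = 2
(c and not c) implies ((c implies c) implies b) = 0 implies 2 = 3
c implies b = 1 implies 2 = 3
a and c = 2 and 1 = 1
(a and c) and c = 1 and 1 = 1
(c implies b) implies ((a and c) and c) = 3 implies 1 = 1
((c and not c) implies ((c implies c) implies b)) or ((c implies b) implies ((a and c) and c)) = 3 or 1 = 3
((c or (a or c)) implies not c) implies (((c and not c) implies ((c implies c) implies b)) or ((c implies b) implies ((a and c) and c))) = 0 implies 3 = 3
b or b = 2 or 2 = 2
c or b = 1 or 2 = 2
(c or b) and c = 2 and 1 = 1
(b or b) or ((c or b) and c) = 2 or 1 = 2
c implies a = 1 implies 2 = 3
not (c implies a) = not 3 = 0
not not (c implies a) = not 0 = 3
((b or b) or ((c or b) and c)) or not not (c implies a) = 2 or 3 = 3
b implies c = 2 implies 1 = 1
b implies a = 2 implies 2 = 3
not (b implies a) = not 3 = 0
(b implies c) and not (b implies a) = 1 and 0 = 0
(((b or b) or ((c or b) and c)) or not not (c implies a)) and ((b implies c) and not (b implies a)) = 3 and 0 = 0
(((c or (a or c)) implies not c) implies (((c and not c) implies ((c implies c) implies b)) or ((c implies b) implies ((a and c) and c)))) or ((((b or b) or ((c or b) and c)) or not not (c implies a)) and ((b implies c) and not (b implies a))) = 3 or 0 = 3

3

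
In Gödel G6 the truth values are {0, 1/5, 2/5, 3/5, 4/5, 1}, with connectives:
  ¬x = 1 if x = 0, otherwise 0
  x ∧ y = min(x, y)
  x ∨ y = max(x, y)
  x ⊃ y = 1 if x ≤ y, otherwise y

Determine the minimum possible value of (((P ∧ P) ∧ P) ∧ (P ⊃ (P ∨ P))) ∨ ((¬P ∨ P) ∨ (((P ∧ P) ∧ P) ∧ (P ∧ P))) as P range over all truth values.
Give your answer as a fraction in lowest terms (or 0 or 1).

Take P = 1/5:
P ∧ P = 1/5 ∧ 1/5 = 1/5
(P ∧ P) ∧ P = 1/5 ∧ 1/5 = 1/5
P ∨ P = 1/5 ∨ 1/5 = 1/5
P ⊃ (P ∨ P) = 1/5 ⊃ 1/5 = 1
((P ∧ P) ∧ P) ∧ (P ⊃ (P ∨ P)) = 1/5 ∧ 1 = 1/5
¬P = ¬1/5 = 0
¬P ∨ P = 0 ∨ 1/5 = 1/5
P ∧ P = 1/5 ∧ 1/5 = 1/5
(P ∧ P) ∧ P = 1/5 ∧ 1/5 = 1/5
P ∧ P = 1/5 ∧ 1/5 = 1/5
((P ∧ P) ∧ P) ∧ (P ∧ P) = 1/5 ∧ 1/5 = 1/5
(¬P ∨ P) ∨ (((P ∧ P) ∧ P) ∧ (P ∧ P)) = 1/5 ∨ 1/5 = 1/5
(((P ∧ P) ∧ P) ∧ (P ⊃ (P ∨ P))) ∨ ((¬P ∨ P) ∨ (((P ∧ P) ∧ P) ∧ (P ∧ P))) = 1/5 ∨ 1/5 = 1/5
No assignment yields a value below 1/5, so this is the minimum.

1/5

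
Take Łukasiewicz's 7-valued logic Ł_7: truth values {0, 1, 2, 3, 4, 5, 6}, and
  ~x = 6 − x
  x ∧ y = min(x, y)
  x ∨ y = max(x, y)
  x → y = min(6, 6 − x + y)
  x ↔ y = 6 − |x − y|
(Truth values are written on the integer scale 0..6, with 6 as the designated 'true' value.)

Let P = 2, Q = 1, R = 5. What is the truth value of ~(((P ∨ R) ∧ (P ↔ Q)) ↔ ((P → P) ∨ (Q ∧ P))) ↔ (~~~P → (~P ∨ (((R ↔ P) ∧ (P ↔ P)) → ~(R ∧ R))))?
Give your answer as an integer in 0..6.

1

P ∨ R = 2 ∨ 5 = 5
P ↔ Q = 2 ↔ 1 = 5
(P ∨ R) ∧ (P ↔ Q) = 5 ∧ 5 = 5
P → P = 2 → 2 = 6
Q ∧ P = 1 ∧ 2 = 1
(P → P) ∨ (Q ∧ P) = 6 ∨ 1 = 6
((P ∨ R) ∧ (P ↔ Q)) ↔ ((P → P) ∨ (Q ∧ P)) = 5 ↔ 6 = 5
~(((P ∨ R) ∧ (P ↔ Q)) ↔ ((P → P) ∨ (Q ∧ P))) = ~5 = 1
~P = ~2 = 4
~~P = ~4 = 2
~~~P = ~2 = 4
~P = ~2 = 4
R ↔ P = 5 ↔ 2 = 3
P ↔ P = 2 ↔ 2 = 6
(R ↔ P) ∧ (P ↔ P) = 3 ∧ 6 = 3
R ∧ R = 5 ∧ 5 = 5
~(R ∧ R) = ~5 = 1
((R ↔ P) ∧ (P ↔ P)) → ~(R ∧ R) = 3 → 1 = 4
~P ∨ (((R ↔ P) ∧ (P ↔ P)) → ~(R ∧ R)) = 4 ∨ 4 = 4
~~~P → (~P ∨ (((R ↔ P) ∧ (P ↔ P)) → ~(R ∧ R))) = 4 → 4 = 6
~(((P ∨ R) ∧ (P ↔ Q)) ↔ ((P → P) ∨ (Q ∧ P))) ↔ (~~~P → (~P ∨ (((R ↔ P) ∧ (P ↔ P)) → ~(R ∧ R)))) = 1 ↔ 6 = 1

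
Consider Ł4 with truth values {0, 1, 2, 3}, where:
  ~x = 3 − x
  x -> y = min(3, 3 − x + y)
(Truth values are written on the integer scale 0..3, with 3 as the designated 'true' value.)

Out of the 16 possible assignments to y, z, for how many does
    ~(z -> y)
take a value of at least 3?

1

y = 0, z = 0 ↦ 0  <
y = 0, z = 1 ↦ 1  <
y = 0, z = 2 ↦ 2  <
y = 0, z = 3 ↦ 3  ≥
y = 1, z = 0 ↦ 0  <
y = 1, z = 1 ↦ 0  <
y = 1, z = 2 ↦ 1  <
y = 1, z = 3 ↦ 2  <
y = 2, z = 0 ↦ 0  <
y = 2, z = 1 ↦ 0  <
y = 2, z = 2 ↦ 0  <
y = 2, z = 3 ↦ 1  <
y = 3, z = 0 ↦ 0  <
y = 3, z = 1 ↦ 0  <
y = 3, z = 2 ↦ 0  <
y = 3, z = 3 ↦ 0  <
So 1 of the 16 assignments meets the threshold.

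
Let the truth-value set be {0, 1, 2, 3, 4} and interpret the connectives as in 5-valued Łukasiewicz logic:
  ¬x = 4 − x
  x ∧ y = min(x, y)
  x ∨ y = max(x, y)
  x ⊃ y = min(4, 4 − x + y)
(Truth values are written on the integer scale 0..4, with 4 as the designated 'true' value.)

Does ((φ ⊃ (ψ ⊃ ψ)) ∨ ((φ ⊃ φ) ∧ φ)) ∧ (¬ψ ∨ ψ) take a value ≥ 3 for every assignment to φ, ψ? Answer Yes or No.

Counterexample: take φ = 0, ψ = 2.
ψ ⊃ ψ = 2 ⊃ 2 = 4
φ ⊃ (ψ ⊃ ψ) = 0 ⊃ 4 = 4
φ ⊃ φ = 0 ⊃ 0 = 4
(φ ⊃ φ) ∧ φ = 4 ∧ 0 = 0
(φ ⊃ (ψ ⊃ ψ)) ∨ ((φ ⊃ φ) ∧ φ) = 4 ∨ 0 = 4
¬ψ = ¬2 = 2
¬ψ ∨ ψ = 2 ∨ 2 = 2
((φ ⊃ (ψ ⊃ ψ)) ∨ ((φ ⊃ φ) ∧ φ)) ∧ (¬ψ ∨ ψ) = 4 ∧ 2 = 2
This gives 2, which is below 3.

No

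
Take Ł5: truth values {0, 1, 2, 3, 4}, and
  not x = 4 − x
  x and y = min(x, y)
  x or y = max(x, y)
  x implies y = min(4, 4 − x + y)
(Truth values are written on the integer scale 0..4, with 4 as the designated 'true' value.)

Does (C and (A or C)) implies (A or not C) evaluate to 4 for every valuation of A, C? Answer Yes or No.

No

Counterexample: take A = 0, C = 3.
A or C = 0 or 3 = 3
C and (A or C) = 3 and 3 = 3
not C = not 3 = 1
A or not C = 0 or 1 = 1
(C and (A or C)) implies (A or not C) = 3 implies 1 = 2
This gives 2 ≠ 4.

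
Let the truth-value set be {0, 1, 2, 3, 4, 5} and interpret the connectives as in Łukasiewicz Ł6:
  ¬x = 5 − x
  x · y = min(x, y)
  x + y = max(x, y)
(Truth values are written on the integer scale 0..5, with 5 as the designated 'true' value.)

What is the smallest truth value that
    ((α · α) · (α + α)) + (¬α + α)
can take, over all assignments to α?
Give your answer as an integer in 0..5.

3

Take α = 2:
α · α = 2 · 2 = 2
α + α = 2 + 2 = 2
(α · α) · (α + α) = 2 · 2 = 2
¬α = ¬2 = 3
¬α + α = 3 + 2 = 3
((α · α) · (α + α)) + (¬α + α) = 2 + 3 = 3
No assignment yields a value below 3, so this is the minimum.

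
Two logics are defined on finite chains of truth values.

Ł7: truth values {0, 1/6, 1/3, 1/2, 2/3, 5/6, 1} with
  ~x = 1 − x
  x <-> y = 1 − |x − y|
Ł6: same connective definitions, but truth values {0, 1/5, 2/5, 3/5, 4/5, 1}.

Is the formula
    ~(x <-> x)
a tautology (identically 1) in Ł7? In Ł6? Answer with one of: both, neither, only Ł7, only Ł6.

In Ł7: at x = 0 the value is 0 — not a tautology.
In Ł6: at x = 0 the value is 0 — not a tautology.

neither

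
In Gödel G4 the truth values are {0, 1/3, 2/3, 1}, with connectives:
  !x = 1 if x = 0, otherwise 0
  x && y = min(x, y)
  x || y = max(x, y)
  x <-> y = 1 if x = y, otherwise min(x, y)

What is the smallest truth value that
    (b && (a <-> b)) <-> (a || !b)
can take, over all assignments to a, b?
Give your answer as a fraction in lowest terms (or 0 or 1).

0

Take a = 0, b = 0:
a <-> b = 0 <-> 0 = 1
b && (a <-> b) = 0 && 1 = 0
!b = !0 = 1
a || !b = 0 || 1 = 1
(b && (a <-> b)) <-> (a || !b) = 0 <-> 1 = 0
No assignment yields a value below 0, so this is the minimum.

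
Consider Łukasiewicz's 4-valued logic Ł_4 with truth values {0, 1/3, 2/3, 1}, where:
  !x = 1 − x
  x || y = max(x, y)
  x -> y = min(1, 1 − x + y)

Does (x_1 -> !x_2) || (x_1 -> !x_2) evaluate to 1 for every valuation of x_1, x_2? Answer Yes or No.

Counterexample: take x_1 = 1/3, x_2 = 1.
!x_2 = !1 = 0
x_1 -> !x_2 = 1/3 -> 0 = 2/3
!x_2 = !1 = 0
x_1 -> !x_2 = 1/3 -> 0 = 2/3
(x_1 -> !x_2) || (x_1 -> !x_2) = 2/3 || 2/3 = 2/3
This gives 2/3 ≠ 1.

No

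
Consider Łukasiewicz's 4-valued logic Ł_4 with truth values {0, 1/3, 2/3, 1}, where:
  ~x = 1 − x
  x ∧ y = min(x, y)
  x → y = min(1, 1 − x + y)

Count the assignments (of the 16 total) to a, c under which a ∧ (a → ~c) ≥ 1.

1

a = 0, c = 0 ↦ 0  <
a = 0, c = 1/3 ↦ 0  <
a = 0, c = 2/3 ↦ 0  <
a = 0, c = 1 ↦ 0  <
a = 1/3, c = 0 ↦ 1/3  <
a = 1/3, c = 1/3 ↦ 1/3  <
a = 1/3, c = 2/3 ↦ 1/3  <
a = 1/3, c = 1 ↦ 1/3  <
a = 2/3, c = 0 ↦ 2/3  <
a = 2/3, c = 1/3 ↦ 2/3  <
a = 2/3, c = 2/3 ↦ 2/3  <
a = 2/3, c = 1 ↦ 1/3  <
a = 1, c = 0 ↦ 1  ≥
a = 1, c = 1/3 ↦ 2/3  <
a = 1, c = 2/3 ↦ 1/3  <
a = 1, c = 1 ↦ 0  <
So 1 of the 16 assignments meets the threshold.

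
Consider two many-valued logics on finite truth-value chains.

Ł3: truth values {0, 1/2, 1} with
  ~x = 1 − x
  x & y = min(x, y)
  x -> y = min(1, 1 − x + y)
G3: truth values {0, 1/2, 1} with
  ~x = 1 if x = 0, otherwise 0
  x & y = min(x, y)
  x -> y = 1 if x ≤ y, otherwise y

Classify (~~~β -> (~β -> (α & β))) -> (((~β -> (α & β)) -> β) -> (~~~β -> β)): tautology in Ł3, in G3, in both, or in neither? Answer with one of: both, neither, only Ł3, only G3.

In Ł3: every assignment gives 1 — tautology.
In G3: every assignment gives 1 — tautology.

both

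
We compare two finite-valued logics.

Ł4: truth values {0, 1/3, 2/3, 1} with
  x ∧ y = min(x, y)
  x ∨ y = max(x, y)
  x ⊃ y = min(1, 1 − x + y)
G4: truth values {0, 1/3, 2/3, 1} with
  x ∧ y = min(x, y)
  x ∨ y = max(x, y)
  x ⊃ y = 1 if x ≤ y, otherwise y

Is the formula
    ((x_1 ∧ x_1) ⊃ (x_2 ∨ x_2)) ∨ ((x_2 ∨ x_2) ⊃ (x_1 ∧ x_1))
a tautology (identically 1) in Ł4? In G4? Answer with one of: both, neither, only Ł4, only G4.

both

In Ł4: every assignment gives 1 — tautology.
In G4: every assignment gives 1 — tautology.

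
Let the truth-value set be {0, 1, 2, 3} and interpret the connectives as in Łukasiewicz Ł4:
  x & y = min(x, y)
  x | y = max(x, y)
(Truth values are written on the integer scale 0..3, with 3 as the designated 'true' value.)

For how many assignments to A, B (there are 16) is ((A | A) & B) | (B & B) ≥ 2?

8

A = 0, B = 0 ↦ 0  <
A = 0, B = 1 ↦ 1  <
A = 0, B = 2 ↦ 2  ≥
A = 0, B = 3 ↦ 3  ≥
A = 1, B = 0 ↦ 0  <
A = 1, B = 1 ↦ 1  <
A = 1, B = 2 ↦ 2  ≥
A = 1, B = 3 ↦ 3  ≥
A = 2, B = 0 ↦ 0  <
A = 2, B = 1 ↦ 1  <
A = 2, B = 2 ↦ 2  ≥
A = 2, B = 3 ↦ 3  ≥
A = 3, B = 0 ↦ 0  <
A = 3, B = 1 ↦ 1  <
A = 3, B = 2 ↦ 2  ≥
A = 3, B = 3 ↦ 3  ≥
So 8 of the 16 assignments meet the threshold.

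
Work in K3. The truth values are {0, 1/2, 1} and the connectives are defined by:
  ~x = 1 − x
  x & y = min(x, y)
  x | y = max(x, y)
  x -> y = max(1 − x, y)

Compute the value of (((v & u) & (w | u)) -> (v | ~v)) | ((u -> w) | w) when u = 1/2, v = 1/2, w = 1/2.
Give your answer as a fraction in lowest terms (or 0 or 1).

v & u = 1/2 & 1/2 = 1/2
w | u = 1/2 | 1/2 = 1/2
(v & u) & (w | u) = 1/2 & 1/2 = 1/2
~v = ~1/2 = 1/2
v | ~v = 1/2 | 1/2 = 1/2
((v & u) & (w | u)) -> (v | ~v) = 1/2 -> 1/2 = 1/2
u -> w = 1/2 -> 1/2 = 1/2
(u -> w) | w = 1/2 | 1/2 = 1/2
(((v & u) & (w | u)) -> (v | ~v)) | ((u -> w) | w) = 1/2 | 1/2 = 1/2

1/2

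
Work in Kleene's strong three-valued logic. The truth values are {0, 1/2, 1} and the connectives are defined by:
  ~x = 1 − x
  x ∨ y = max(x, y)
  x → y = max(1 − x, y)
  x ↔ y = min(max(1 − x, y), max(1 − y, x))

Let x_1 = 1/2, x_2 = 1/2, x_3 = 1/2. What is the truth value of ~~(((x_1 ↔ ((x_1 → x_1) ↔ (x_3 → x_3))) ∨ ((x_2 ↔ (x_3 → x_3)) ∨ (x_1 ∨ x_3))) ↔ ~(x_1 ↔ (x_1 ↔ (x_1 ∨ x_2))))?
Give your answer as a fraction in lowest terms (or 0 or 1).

1/2

x_1 → x_1 = 1/2 → 1/2 = 1/2
x_3 → x_3 = 1/2 → 1/2 = 1/2
(x_1 → x_1) ↔ (x_3 → x_3) = 1/2 ↔ 1/2 = 1/2
x_1 ↔ ((x_1 → x_1) ↔ (x_3 → x_3)) = 1/2 ↔ 1/2 = 1/2
x_3 → x_3 = 1/2 → 1/2 = 1/2
x_2 ↔ (x_3 → x_3) = 1/2 ↔ 1/2 = 1/2
x_1 ∨ x_3 = 1/2 ∨ 1/2 = 1/2
(x_2 ↔ (x_3 → x_3)) ∨ (x_1 ∨ x_3) = 1/2 ∨ 1/2 = 1/2
(x_1 ↔ ((x_1 → x_1) ↔ (x_3 → x_3))) ∨ ((x_2 ↔ (x_3 → x_3)) ∨ (x_1 ∨ x_3)) = 1/2 ∨ 1/2 = 1/2
x_1 ∨ x_2 = 1/2 ∨ 1/2 = 1/2
x_1 ↔ (x_1 ∨ x_2) = 1/2 ↔ 1/2 = 1/2
x_1 ↔ (x_1 ↔ (x_1 ∨ x_2)) = 1/2 ↔ 1/2 = 1/2
~(x_1 ↔ (x_1 ↔ (x_1 ∨ x_2))) = ~1/2 = 1/2
((x_1 ↔ ((x_1 → x_1) ↔ (x_3 → x_3))) ∨ ((x_2 ↔ (x_3 → x_3)) ∨ (x_1 ∨ x_3))) ↔ ~(x_1 ↔ (x_1 ↔ (x_1 ∨ x_2))) = 1/2 ↔ 1/2 = 1/2
~(((x_1 ↔ ((x_1 → x_1) ↔ (x_3 → x_3))) ∨ ((x_2 ↔ (x_3 → x_3)) ∨ (x_1 ∨ x_3))) ↔ ~(x_1 ↔ (x_1 ↔ (x_1 ∨ x_2)))) = ~1/2 = 1/2
~~(((x_1 ↔ ((x_1 → x_1) ↔ (x_3 → x_3))) ∨ ((x_2 ↔ (x_3 → x_3)) ∨ (x_1 ∨ x_3))) ↔ ~(x_1 ↔ (x_1 ↔ (x_1 ∨ x_2)))) = ~1/2 = 1/2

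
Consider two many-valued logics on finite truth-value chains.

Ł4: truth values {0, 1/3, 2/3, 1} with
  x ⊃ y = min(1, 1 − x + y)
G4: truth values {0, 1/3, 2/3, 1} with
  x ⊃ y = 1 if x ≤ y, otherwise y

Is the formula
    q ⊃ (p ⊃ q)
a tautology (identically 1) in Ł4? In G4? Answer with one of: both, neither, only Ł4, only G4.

In Ł4: every assignment gives 1 — tautology.
In G4: every assignment gives 1 — tautology.

both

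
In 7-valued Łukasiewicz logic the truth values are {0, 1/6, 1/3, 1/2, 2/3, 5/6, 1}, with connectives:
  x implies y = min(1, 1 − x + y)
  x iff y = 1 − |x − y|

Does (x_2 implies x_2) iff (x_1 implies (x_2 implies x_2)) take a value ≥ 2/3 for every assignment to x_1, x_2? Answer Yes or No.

Yes

At x_1 = 1, x_2 = 1/2, for instance:
x_2 implies x_2 = 1/2 implies 1/2 = 1
x_2 implies x_2 = 1/2 implies 1/2 = 1
x_1 implies (x_2 implies x_2) = 1 implies 1 = 1
(x_2 implies x_2) iff (x_1 implies (x_2 implies x_2)) = 1 iff 1 = 1
and checking the remaining 48 assignments likewise gives ≥ 2/3 in every case.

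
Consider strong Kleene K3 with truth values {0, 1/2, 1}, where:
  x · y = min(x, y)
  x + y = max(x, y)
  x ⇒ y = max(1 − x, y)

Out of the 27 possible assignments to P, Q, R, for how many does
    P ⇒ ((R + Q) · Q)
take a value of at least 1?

15

value 1: 15 assignments (counts)
value 1/2: 9 assignments
value 0: 3 assignments
So 15 of the 27 assignments meet the threshold.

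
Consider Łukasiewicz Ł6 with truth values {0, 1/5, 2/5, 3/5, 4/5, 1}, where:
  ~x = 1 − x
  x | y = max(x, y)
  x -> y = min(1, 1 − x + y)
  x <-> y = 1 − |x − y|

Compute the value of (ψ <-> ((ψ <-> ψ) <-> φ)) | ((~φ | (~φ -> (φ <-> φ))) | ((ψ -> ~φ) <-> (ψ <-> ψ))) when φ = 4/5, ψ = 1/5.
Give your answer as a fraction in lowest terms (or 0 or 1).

ψ <-> ψ = 1/5 <-> 1/5 = 1
(ψ <-> ψ) <-> φ = 1 <-> 4/5 = 4/5
ψ <-> ((ψ <-> ψ) <-> φ) = 1/5 <-> 4/5 = 2/5
~φ = ~4/5 = 1/5
~φ = ~4/5 = 1/5
φ <-> φ = 4/5 <-> 4/5 = 1
~φ -> (φ <-> φ) = 1/5 -> 1 = 1
~φ | (~φ -> (φ <-> φ)) = 1/5 | 1 = 1
~φ = ~4/5 = 1/5
ψ -> ~φ = 1/5 -> 1/5 = 1
ψ <-> ψ = 1/5 <-> 1/5 = 1
(ψ -> ~φ) <-> (ψ <-> ψ) = 1 <-> 1 = 1
(~φ | (~φ -> (φ <-> φ))) | ((ψ -> ~φ) <-> (ψ <-> ψ)) = 1 | 1 = 1
(ψ <-> ((ψ <-> ψ) <-> φ)) | ((~φ | (~φ -> (φ <-> φ))) | ((ψ -> ~φ) <-> (ψ <-> ψ))) = 2/5 | 1 = 1

1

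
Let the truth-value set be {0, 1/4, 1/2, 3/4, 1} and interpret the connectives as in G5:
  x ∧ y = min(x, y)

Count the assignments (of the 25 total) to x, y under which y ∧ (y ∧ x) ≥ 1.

1

value 1: 1 assignment (counts)
value 3/4: 3 assignments
value 1/2: 5 assignments
value 1/4: 7 assignments
value 0: 9 assignments
So 1 of the 25 assignments meets the threshold.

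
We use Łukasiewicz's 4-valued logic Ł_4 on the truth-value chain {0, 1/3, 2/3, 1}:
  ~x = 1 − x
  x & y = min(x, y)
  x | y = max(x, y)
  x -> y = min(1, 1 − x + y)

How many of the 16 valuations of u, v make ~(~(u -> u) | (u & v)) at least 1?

7

u = 0, v = 0 ↦ 1  ≥
u = 0, v = 1/3 ↦ 1  ≥
u = 0, v = 2/3 ↦ 1  ≥
u = 0, v = 1 ↦ 1  ≥
u = 1/3, v = 0 ↦ 1  ≥
u = 1/3, v = 1/3 ↦ 2/3  <
u = 1/3, v = 2/3 ↦ 2/3  <
u = 1/3, v = 1 ↦ 2/3  <
u = 2/3, v = 0 ↦ 1  ≥
u = 2/3, v = 1/3 ↦ 2/3  <
u = 2/3, v = 2/3 ↦ 1/3  <
u = 2/3, v = 1 ↦ 1/3  <
u = 1, v = 0 ↦ 1  ≥
u = 1, v = 1/3 ↦ 2/3  <
u = 1, v = 2/3 ↦ 1/3  <
u = 1, v = 1 ↦ 0  <
So 7 of the 16 assignments meet the threshold.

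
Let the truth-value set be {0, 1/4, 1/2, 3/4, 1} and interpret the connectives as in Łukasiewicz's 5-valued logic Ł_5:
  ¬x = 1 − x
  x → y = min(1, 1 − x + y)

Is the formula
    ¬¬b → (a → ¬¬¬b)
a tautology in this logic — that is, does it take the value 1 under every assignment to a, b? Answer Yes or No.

No

Counterexample: take a = 1/4, b = 1.
¬b = ¬1 = 0
¬¬b = ¬0 = 1
¬b = ¬1 = 0
¬¬b = ¬0 = 1
¬¬¬b = ¬1 = 0
a → ¬¬¬b = 1/4 → 0 = 3/4
¬¬b → (a → ¬¬¬b) = 1 → 3/4 = 3/4
This gives 3/4 ≠ 1.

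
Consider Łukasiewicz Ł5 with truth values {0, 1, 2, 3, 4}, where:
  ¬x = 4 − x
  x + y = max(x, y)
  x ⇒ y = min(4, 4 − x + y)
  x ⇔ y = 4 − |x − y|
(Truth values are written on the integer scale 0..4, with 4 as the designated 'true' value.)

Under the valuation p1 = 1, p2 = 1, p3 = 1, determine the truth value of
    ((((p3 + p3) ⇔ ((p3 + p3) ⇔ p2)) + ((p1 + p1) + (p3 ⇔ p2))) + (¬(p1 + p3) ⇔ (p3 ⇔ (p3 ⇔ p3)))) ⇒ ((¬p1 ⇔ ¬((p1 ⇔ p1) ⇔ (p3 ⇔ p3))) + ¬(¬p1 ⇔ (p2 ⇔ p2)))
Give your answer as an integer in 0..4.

1

p3 + p3 = 1 + 1 = 1
p3 + p3 = 1 + 1 = 1
(p3 + p3) ⇔ p2 = 1 ⇔ 1 = 4
(p3 + p3) ⇔ ((p3 + p3) ⇔ p2) = 1 ⇔ 4 = 1
p1 + p1 = 1 + 1 = 1
p3 ⇔ p2 = 1 ⇔ 1 = 4
(p1 + p1) + (p3 ⇔ p2) = 1 + 4 = 4
((p3 + p3) ⇔ ((p3 + p3) ⇔ p2)) + ((p1 + p1) + (p3 ⇔ p2)) = 1 + 4 = 4
p1 + p3 = 1 + 1 = 1
¬(p1 + p3) = ¬1 = 3
p3 ⇔ p3 = 1 ⇔ 1 = 4
p3 ⇔ (p3 ⇔ p3) = 1 ⇔ 4 = 1
¬(p1 + p3) ⇔ (p3 ⇔ (p3 ⇔ p3)) = 3 ⇔ 1 = 2
(((p3 + p3) ⇔ ((p3 + p3) ⇔ p2)) + ((p1 + p1) + (p3 ⇔ p2))) + (¬(p1 + p3) ⇔ (p3 ⇔ (p3 ⇔ p3))) = 4 + 2 = 4
¬p1 = ¬1 = 3
p1 ⇔ p1 = 1 ⇔ 1 = 4
p3 ⇔ p3 = 1 ⇔ 1 = 4
(p1 ⇔ p1) ⇔ (p3 ⇔ p3) = 4 ⇔ 4 = 4
¬((p1 ⇔ p1) ⇔ (p3 ⇔ p3)) = ¬4 = 0
¬p1 ⇔ ¬((p1 ⇔ p1) ⇔ (p3 ⇔ p3)) = 3 ⇔ 0 = 1
¬p1 = ¬1 = 3
p2 ⇔ p2 = 1 ⇔ 1 = 4
¬p1 ⇔ (p2 ⇔ p2) = 3 ⇔ 4 = 3
¬(¬p1 ⇔ (p2 ⇔ p2)) = ¬3 = 1
(¬p1 ⇔ ¬((p1 ⇔ p1) ⇔ (p3 ⇔ p3))) + ¬(¬p1 ⇔ (p2 ⇔ p2)) = 1 + 1 = 1
((((p3 + p3) ⇔ ((p3 + p3) ⇔ p2)) + ((p1 + p1) + (p3 ⇔ p2))) + (¬(p1 + p3) ⇔ (p3 ⇔ (p3 ⇔ p3)))) ⇒ ((¬p1 ⇔ ¬((p1 ⇔ p1) ⇔ (p3 ⇔ p3))) + ¬(¬p1 ⇔ (p2 ⇔ p2))) = 4 ⇒ 1 = 1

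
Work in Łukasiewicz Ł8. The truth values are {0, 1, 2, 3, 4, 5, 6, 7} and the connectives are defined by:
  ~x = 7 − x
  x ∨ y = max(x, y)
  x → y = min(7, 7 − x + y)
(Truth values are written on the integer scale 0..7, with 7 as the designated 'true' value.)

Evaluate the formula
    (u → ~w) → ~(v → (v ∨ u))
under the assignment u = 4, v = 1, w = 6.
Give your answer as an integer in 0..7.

3

~w = ~6 = 1
u → ~w = 4 → 1 = 4
v ∨ u = 1 ∨ 4 = 4
v → (v ∨ u) = 1 → 4 = 7
~(v → (v ∨ u)) = ~7 = 0
(u → ~w) → ~(v → (v ∨ u)) = 4 → 0 = 3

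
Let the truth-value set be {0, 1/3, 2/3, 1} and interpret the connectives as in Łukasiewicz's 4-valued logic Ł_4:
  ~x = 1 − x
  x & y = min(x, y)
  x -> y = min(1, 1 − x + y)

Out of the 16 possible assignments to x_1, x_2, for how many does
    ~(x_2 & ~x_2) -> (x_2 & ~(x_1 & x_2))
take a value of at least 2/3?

10

x_1 = 0, x_2 = 0 ↦ 0  <
x_1 = 0, x_2 = 1/3 ↦ 2/3  ≥
x_1 = 0, x_2 = 2/3 ↦ 1  ≥
x_1 = 0, x_2 = 1 ↦ 1  ≥
x_1 = 1/3, x_2 = 0 ↦ 0  <
x_1 = 1/3, x_2 = 1/3 ↦ 2/3  ≥
x_1 = 1/3, x_2 = 2/3 ↦ 1  ≥
x_1 = 1/3, x_2 = 1 ↦ 2/3  ≥
x_1 = 2/3, x_2 = 0 ↦ 0  <
x_1 = 2/3, x_2 = 1/3 ↦ 2/3  ≥
x_1 = 2/3, x_2 = 2/3 ↦ 2/3  ≥
x_1 = 2/3, x_2 = 1 ↦ 1/3  <
x_1 = 1, x_2 = 0 ↦ 0  <
x_1 = 1, x_2 = 1/3 ↦ 2/3  ≥
x_1 = 1, x_2 = 2/3 ↦ 2/3  ≥
x_1 = 1, x_2 = 1 ↦ 0  <
So 10 of the 16 assignments meet the threshold.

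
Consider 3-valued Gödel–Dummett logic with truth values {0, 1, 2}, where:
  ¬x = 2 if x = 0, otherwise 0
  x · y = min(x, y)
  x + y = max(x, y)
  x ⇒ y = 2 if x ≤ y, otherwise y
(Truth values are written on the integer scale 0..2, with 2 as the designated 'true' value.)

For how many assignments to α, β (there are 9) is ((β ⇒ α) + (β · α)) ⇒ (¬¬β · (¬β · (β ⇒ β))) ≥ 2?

2

α = 0, β = 0 ↦ 0  <
α = 0, β = 1 ↦ 2  ≥
α = 0, β = 2 ↦ 2  ≥
α = 1, β = 0 ↦ 0  <
α = 1, β = 1 ↦ 0  <
α = 1, β = 2 ↦ 0  <
α = 2, β = 0 ↦ 0  <
α = 2, β = 1 ↦ 0  <
α = 2, β = 2 ↦ 0  <
So 2 of the 9 assignments meet the threshold.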